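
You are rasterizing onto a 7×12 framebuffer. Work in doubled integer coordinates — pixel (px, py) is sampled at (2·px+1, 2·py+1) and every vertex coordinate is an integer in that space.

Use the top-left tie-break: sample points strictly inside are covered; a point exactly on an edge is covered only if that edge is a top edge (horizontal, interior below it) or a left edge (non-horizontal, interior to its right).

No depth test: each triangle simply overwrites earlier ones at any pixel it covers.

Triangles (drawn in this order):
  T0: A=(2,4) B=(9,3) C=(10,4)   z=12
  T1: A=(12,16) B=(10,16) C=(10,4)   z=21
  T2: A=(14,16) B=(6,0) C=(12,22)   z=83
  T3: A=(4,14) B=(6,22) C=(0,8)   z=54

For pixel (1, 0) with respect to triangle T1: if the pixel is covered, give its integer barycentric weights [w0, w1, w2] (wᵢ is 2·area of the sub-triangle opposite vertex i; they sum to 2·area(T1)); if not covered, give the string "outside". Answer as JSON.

T0:
  2·area = 8
  edge (2, 4)→(9, 3): d=(7,-1) top-left  bias=+0
  edge (9, 3)→(10, 4): d=(1,1) right/bottom  bias=-1
  edge (10, 4)→(2, 4): d=(-8,0) right/bottom  bias=-1
    (3,0)@(7, 1): e=[-16,0,24] → ·  [on edge]
    (4,1)@(9, 3): e=[0,0,8] → ·  [on edge]
    (5,2)@(11, 5): e=[16,0,-8] → ·  [on edge]
    (6,3)@(13, 7): e=[32,0,-24] → ·  [on edge]
  covered (0 px):
    · · · · · · ·
    · · · · · · ·
    · · · · · · ·
    · · · · · · ·
    · · · · · · ·
    · · · · · · ·
    · · · · · · ·
    · · · · · · ·
    · · · · · · ·
    · · · · · · ·
    · · · · · · ·
    · · · · · · ·
T1:
  2·area = 24
  edge (12, 16)→(10, 16): d=(-2,0) right/bottom  bias=-1
  edge (10, 16)→(10, 4): d=(0,-12) top-left  bias=+0
  edge (10, 4)→(12, 16): d=(2,12) right/bottom  bias=-1
    (5,5)@(11, 11): e=[10,12,2] → #
    (6,5)@(13, 11): e=[10,36,-22] → ·
    (5,6)@(11, 13): e=[6,12,6] → #
    (6,6)@(13, 13): e=[6,36,-18] → ·
    (5,7)@(11, 15): e=[2,12,10] → #
    (6,7)@(13, 15): e=[2,36,-14] → ·
    (5,8)@(11, 17): e=[-2,12,14] → ·
  covered (3 px):
    · · · · · · ·
    · · · · · · ·
    · · · · · · ·
    · · · · · · ·
    · · · · · · ·
    · · · · · # ·
    · · · · · # ·
    · · · · · # ·
    · · · · · · ·
    · · · · · · ·
    · · · · · · ·
    · · · · · · ·
T2:
  2·area = 80  (B↔C swapped to make it positive)
  edge (14, 16)→(12, 22): d=(-2,6) right/bottom  bias=-1
  edge (12, 22)→(6, 0): d=(-6,-22) top-left  bias=+0
  edge (6, 0)→(14, 16): d=(8,16) right/bottom  bias=-1
    (3,1)@(7, 3): e=[68,4,8] → #
    (4,1)@(9, 3): e=[56,48,-24] → ·
    (3,2)@(7, 5): e=[64,-8,24] → ·
    (4,3)@(9, 7): e=[48,24,8] → #
    (5,3)@(11, 7): e=[36,68,-24] → ·
    (4,4)@(9, 9): e=[44,12,24] → #
    (5,4)@(11, 9): e=[32,56,-8] → ·
    (4,5)@(9, 11): e=[40,0,40] → #  [on edge]
    (5,5)@(11, 11): e=[28,44,8] → #
    (6,5)@(13, 11): e=[16,88,-24] → ·
    (4,6)@(9, 13): e=[36,-12,56] → ·
    (5,6)@(11, 13): e=[24,32,24] → #
    (6,9)@(13, 19): e=[0,40,40] → ·  [on edge]
  covered (10 px):
    · · · · · · ·
    · · · # · · ·
    · · · · · · ·
    · · · · # · ·
    · · · · # · ·
    · · · · # # ·
    · · · · · # ·
    · · · · · # #
    · · · · · # #
    · · · · · · ·
    · · · · · · ·
    · · · · · · ·
T3:
  2·area = 20
  edge (4, 14)→(6, 22): d=(2,8) right/bottom  bias=-1
  edge (6, 22)→(0, 8): d=(-6,-14) top-left  bias=+0
  edge (0, 8)→(4, 14): d=(4,6) right/bottom  bias=-1
    (1,6)@(3, 13): e=[6,12,2] → #
    (2,6)@(5, 13): e=[-10,40,-10] → ·
    (1,7)@(3, 15): e=[10,0,10] → #  [on edge]
    (2,7)@(5, 15): e=[-6,28,-2] → ·
    (1,8)@(3, 17): e=[14,-12,18] → ·
    (2,9)@(5, 19): e=[2,4,14] → #
    (3,9)@(7, 19): e=[-14,32,2] → ·
    (2,10)@(5, 21): e=[6,-8,22] → ·
  covered (3 px):
    · · · · · · ·
    · · · · · · ·
    · · · · · · ·
    · · · · · · ·
    · · · · · · ·
    · · · · · · ·
    · # · · · · ·
    · # · · · · ·
    · · · · · · ·
    · · # · · · ·
    · · · · · · ·
    · · · · · · ·

Result: "outside"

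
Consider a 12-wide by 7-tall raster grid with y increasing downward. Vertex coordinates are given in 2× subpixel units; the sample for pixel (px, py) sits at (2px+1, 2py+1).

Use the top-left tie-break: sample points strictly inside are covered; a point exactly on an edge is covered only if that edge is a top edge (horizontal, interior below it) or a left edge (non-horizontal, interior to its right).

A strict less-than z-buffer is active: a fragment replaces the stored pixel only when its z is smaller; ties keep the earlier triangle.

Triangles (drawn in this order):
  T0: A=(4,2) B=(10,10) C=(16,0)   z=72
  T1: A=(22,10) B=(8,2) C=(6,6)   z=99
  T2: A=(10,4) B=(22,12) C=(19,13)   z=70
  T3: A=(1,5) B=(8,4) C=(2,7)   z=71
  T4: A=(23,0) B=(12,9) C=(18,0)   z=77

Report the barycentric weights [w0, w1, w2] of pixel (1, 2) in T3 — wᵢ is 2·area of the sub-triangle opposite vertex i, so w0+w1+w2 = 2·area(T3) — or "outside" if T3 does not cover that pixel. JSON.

T0:
  2·area = 108  (B↔C swapped to make it positive)
  edge (4, 2)→(16, 0): d=(12,-2) top-left  bias=+0
  edge (16, 0)→(10, 10): d=(-6,10) right/bottom  bias=-1
  edge (10, 10)→(4, 2): d=(-6,-8) top-left  bias=+0
    (5,0)@(11, 1): e=[2,44,62] → #
    (6,0)@(13, 1): e=[6,24,78] → #
    (7,0)@(15, 1): e=[10,4,94] → #
    (8,0)@(17, 1): e=[14,-16,110] → ·
    (2,1)@(5, 3): e=[14,92,2] → #
    (3,1)@(7, 3): e=[18,72,18] → #
    (4,1)@(9, 3): e=[22,52,34] → #
    (7,1)@(15, 3): e=[34,-8,82] → ·
    (2,2)@(5, 5): e=[38,80,-10] → ·
    (3,2)@(7, 5): e=[42,60,6] → #
    (6,2)@(13, 5): e=[54,0,54] → ·  [on edge]
    (3,3)@(7, 7): e=[66,48,-6] → ·
  covered (13 px):
    · · · · · # # # · · · ·
    · · # # # # # · · · · ·
    · · · # # # · · · · · ·
    · · · · # # · · · · · ·
    · · · · · · · · · · · ·
    · · · · · · · · · · · ·
    · · · · · · · · · · · ·
T1:
  2·area = 72  (B↔C swapped to make it positive)
  edge (22, 10)→(6, 6): d=(-16,-4) top-left  bias=+0
  edge (6, 6)→(8, 2): d=(2,-4) top-left  bias=+0
  edge (8, 2)→(22, 10): d=(14,8) right/bottom  bias=-1
    (4,1)@(9, 3): e=[60,6,6] → #
    (5,1)@(11, 3): e=[68,14,-10] → ·
    (3,2)@(7, 5): e=[20,2,50] → #
    (5,2)@(11, 5): e=[36,18,18] → #
    (6,2)@(13, 5): e=[44,26,2] → #
    (7,2)@(15, 5): e=[52,34,-14] → ·
    (3,3)@(7, 7): e=[-12,6,78] → ·
    (4,3)@(9, 7): e=[-4,14,62] → ·
    (5,3)@(11, 7): e=[4,22,46] → #
    (7,3)@(15, 7): e=[20,38,14] → #
    (8,3)@(17, 7): e=[28,46,-2] → ·
    (5,4)@(11, 9): e=[-28,26,74] → ·
  covered (9 px):
    · · · · · · · · · · · ·
    · · · · # · · · · · · ·
    · · · # # # # · · · · ·
    · · · · · # # # · · · ·
    · · · · · · · · · # · ·
    · · · · · · · · · · · ·
    · · · · · · · · · · · ·
T2:
  2·area = 36
  edge (10, 4)→(22, 12): d=(12,8) right/bottom  bias=-1
  edge (22, 12)→(19, 13): d=(-3,1) right/bottom  bias=-1
  edge (19, 13)→(10, 4): d=(-9,-9) top-left  bias=+0
    (3,0)@(7, 1): e=[-12,48,0] → ·  [on edge]
    (4,1)@(9, 3): e=[-4,40,0] → ·  [on edge]
    (5,2)@(11, 5): e=[4,32,0] → #  [on edge]
    (6,2)@(13, 5): e=[-12,30,18] → ·
    (5,3)@(11, 7): e=[28,26,-18] → ·
    (6,3)@(13, 7): e=[12,24,0] → #  [on edge]
    (7,3)@(15, 7): e=[-4,22,18] → ·
    (6,4)@(13, 9): e=[36,18,-18] → ·
    (7,4)@(15, 9): e=[20,16,0] → #  [on edge]
    (8,4)@(17, 9): e=[4,14,18] → #
    (9,4)@(19, 9): e=[-12,12,36] → ·
    (7,5)@(15, 11): e=[44,10,-18] → ·
    (8,5)@(17, 11): e=[28,8,0] → #  [on edge]
    (9,6)@(19, 13): e=[36,0,0] → ·  [on edge]
  covered (6 px):
    · · · · · · · · · · · ·
    · · · · · · · · · · · ·
    · · · · · # · · · · · ·
    · · · · · · # · · · · ·
    · · · · · · · # # · · ·
    · · · · · · · · # # · ·
    · · · · · · · · · · · ·
T3:
  2·area = 15
  edge (1, 5)→(8, 4): d=(7,-1) top-left  bias=+0
  edge (8, 4)→(2, 7): d=(-6,3) right/bottom  bias=-1
  edge (2, 7)→(1, 5): d=(-1,-2) top-left  bias=+0
    (7,1)@(15, 3): e=[0,-15,30] → ·  [on edge]
    (0,2)@(1, 5): e=[0,15,0] → #  [on edge]
    (1,2)@(3, 5): e=[2,9,4] → #
    (2,2)@(5, 5): e=[4,3,8] → #
    (3,2)@(7, 5): e=[6,-3,12] → ·
    (0,3)@(1, 7): e=[14,3,-2] → ·
    (1,3)@(3, 7): e=[16,-3,2] → ·
    (2,3)@(5, 7): e=[18,-9,6] → ·
    (1,4)@(3, 9): e=[30,-15,0] → ·  [on edge]
    (2,6)@(5, 13): e=[60,-45,0] → ·  [on edge]
  covered (3 px):
    · · · · · · · · · · · ·
    · · · · · · · · · · · ·
    # # # · · · · · · · · ·
    · · · · · · · · · · · ·
    · · · · · · · · · · · ·
    · · · · · · · · · · · ·
    · · · · · · · · · · · ·
T4:
  2·area = 45
  edge (23, 0)→(12, 9): d=(-11,9) right/bottom  bias=-1
  edge (12, 9)→(18, 0): d=(6,-9) top-left  bias=+0
  edge (18, 0)→(23, 0): d=(5,0) top-left  bias=+0
    (9,0)@(19, 1): e=[25,15,5] → #
    (10,0)@(21, 1): e=[7,33,5] → #
    (11,0)@(23, 1): e=[-11,51,5] → ·
    (8,1)@(17, 3): e=[21,9,15] → #
    (10,1)@(21, 3): e=[-15,45,15] → ·
    (7,2)@(15, 5): e=[17,3,25] → #
    (8,2)@(17, 5): e=[-1,21,25] → ·
    (9,2)@(19, 5): e=[-19,39,25] → ·
    (7,3)@(15, 7): e=[-5,15,35] → ·
  covered (5 px):
    · · · · · · · · · # # ·
    · · · · · · · · # # · ·
    · · · · · · · # · · · ·
    · · · · · · · · · · · ·
    · · · · · · · · · · · ·
    · · · · · · · · · · · ·
    · · · · · · · · · · · ·

Final: [9,4,2]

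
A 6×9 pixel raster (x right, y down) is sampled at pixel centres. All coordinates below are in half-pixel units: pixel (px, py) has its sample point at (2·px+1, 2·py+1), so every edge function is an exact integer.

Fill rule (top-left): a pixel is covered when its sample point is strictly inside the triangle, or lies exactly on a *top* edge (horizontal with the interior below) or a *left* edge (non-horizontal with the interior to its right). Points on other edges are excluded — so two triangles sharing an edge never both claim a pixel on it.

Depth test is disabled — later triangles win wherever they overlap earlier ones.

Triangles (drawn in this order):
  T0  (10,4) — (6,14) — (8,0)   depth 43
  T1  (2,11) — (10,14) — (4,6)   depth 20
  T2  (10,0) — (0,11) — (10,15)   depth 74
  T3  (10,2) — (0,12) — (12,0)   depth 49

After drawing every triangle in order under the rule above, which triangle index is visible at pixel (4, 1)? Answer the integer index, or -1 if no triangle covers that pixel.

T0:
  2·area = 36
  edge (10, 4)→(6, 14): d=(-4,10) right/bottom  bias=-1
  edge (6, 14)→(8, 0): d=(2,-14) top-left  bias=+0
  edge (8, 0)→(10, 4): d=(2,4) right/bottom  bias=-1
    (4,1)@(9, 3): e=[14,20,2] → █
    (5,1)@(11, 3): e=[-6,48,-6] → ·
    (4,2)@(9, 5): e=[6,24,6] → █
    (5,2)@(11, 5): e=[-14,52,-2] → ·
    (3,3)@(7, 7): e=[18,0,18] → █  [on edge]
    (4,3)@(9, 7): e=[-2,28,10] → ·
    (3,4)@(7, 9): e=[10,4,22] → █
    (4,4)@(9, 9): e=[-10,32,14] → ·
    (3,5)@(7, 11): e=[2,8,26] → █
    (4,5)@(9, 11): e=[-18,36,18] → ·
    (3,6)@(7, 13): e=[-6,12,30] → ·
  covered (5 px):
    · · · · · ·
    · · · · █ ·
    · · · · █ ·
    · · · █ · ·
    · · · █ · ·
    · · · █ · ·
    · · · · · ·
    · · · · · ·
    · · · · · ·
T1:
  2·area = 46  (B↔C swapped to make it positive)
  edge (2, 11)→(4, 6): d=(2,-5) top-left  bias=+0
  edge (4, 6)→(10, 14): d=(6,8) right/bottom  bias=-1
  edge (10, 14)→(2, 11): d=(-8,-3) top-left  bias=+0
    (1,4)@(3, 9): e=[1,26,19] → █
    (2,4)@(5, 9): e=[11,10,25] → █
    (3,4)@(7, 9): e=[21,-6,31] → ·
    (1,5)@(3, 11): e=[5,38,3] → █
    (3,5)@(7, 11): e=[25,6,15] → █
    (4,5)@(9, 11): e=[35,-10,21] → ·
    (1,6)@(3, 13): e=[9,50,-13] → ·
    (2,6)@(5, 13): e=[19,34,-7] → ·
    (3,6)@(7, 13): e=[29,18,-1] → ·
    (4,6)@(9, 13): e=[39,2,5] → █
    (5,6)@(11, 13): e=[49,-14,11] → ·
    (4,7)@(9, 15): e=[43,14,-11] → ·
  covered (6 px):
    · · · · · ·
    · · · · · ·
    · · · · · ·
    · · · · · ·
    · █ █ · · ·
    · █ █ █ · ·
    · · · · █ ·
    · · · · · ·
    · · · · · ·
T2:
  2·area = 150  (B↔C swapped to make it positive)
  edge (10, 0)→(10, 15): d=(0,15) right/bottom  bias=-1
  edge (10, 15)→(0, 11): d=(-10,-4) top-left  bias=+0
  edge (0, 11)→(10, 0): d=(10,-11) top-left  bias=+0
    (4,1)@(9, 3): e=[15,116,19] → █
    (5,1)@(11, 3): e=[-15,124,41] → ·
    (3,2)@(7, 5): e=[45,88,17] → █
    (5,2)@(11, 5): e=[-15,104,61] → ·
    (2,3)@(5, 7): e=[75,60,15] → █
    (5,3)@(11, 7): e=[-15,84,81] → ·
    (1,4)@(3, 9): e=[105,32,13] → █
    (5,4)@(11, 9): e=[-15,64,101] → ·
    (0,5)@(1, 11): e=[135,4,11] → █
    (5,5)@(11, 11): e=[-15,44,121] → ·
    (0,6)@(1, 13): e=[135,-16,31] → ·
    (1,6)@(3, 13): e=[105,-8,53] → ·
    (2,6)@(5, 13): e=[75,0,75] → █  [on edge]
  covered (18 px):
    · · · · · ·
    · · · · █ ·
    · · · █ █ ·
    · · █ █ █ ·
    · █ █ █ █ ·
    █ █ █ █ █ ·
    · · █ █ █ ·
    · · · · · ·
    · · · · · ·
T3:
  degenerate (2·area = 0) — covers nothing

Z-buffer (winner per pixel, '.' = empty):
  . . . . . .
  . . . . 2 .
  . . . 2 2 .
  . . 2 2 2 .
  . 2 2 2 2 .
  2 2 2 2 2 .
  . . 2 2 2 .
  . . . . . .
  . . . . . .

Answer: 2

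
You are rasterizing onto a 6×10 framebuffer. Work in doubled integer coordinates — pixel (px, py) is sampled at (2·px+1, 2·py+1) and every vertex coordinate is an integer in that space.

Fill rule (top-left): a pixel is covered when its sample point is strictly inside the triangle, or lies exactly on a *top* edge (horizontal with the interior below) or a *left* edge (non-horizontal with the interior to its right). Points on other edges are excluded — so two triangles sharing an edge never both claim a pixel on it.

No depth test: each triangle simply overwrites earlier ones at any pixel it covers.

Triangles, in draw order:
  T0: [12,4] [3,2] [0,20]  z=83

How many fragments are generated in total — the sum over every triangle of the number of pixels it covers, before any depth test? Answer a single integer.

T0:
  2·area = 168  (B↔C swapped to make it positive)
  edge (12, 4)→(0, 20): d=(-12,16) right/bottom  bias=-1
  edge (0, 20)→(3, 2): d=(3,-18) top-left  bias=+0
  edge (3, 2)→(12, 4): d=(9,2) right/bottom  bias=-1
    (1,1)@(3, 3): e=[156,3,9] → #
    (2,1)@(5, 3): e=[124,39,5] → #
    (3,1)@(7, 3): e=[92,75,1] → #
    (4,1)@(9, 3): e=[60,111,-3] → ·
    (1,2)@(3, 5): e=[132,9,27] → #
    (4,2)@(9, 5): e=[36,117,15] → #
    (5,2)@(11, 5): e=[4,153,11] → #
    (1,3)@(3, 7): e=[108,15,45] → #
    (5,3)@(11, 7): e=[-20,159,29] → ·
    (1,4)@(3, 9): e=[84,21,63] → #
    (4,4)@(9, 9): e=[-12,129,51] → ·
    (1,5)@(3, 11): e=[60,27,81] → #
  covered (22 px):
    · · · · · ·
    · # # # · ·
    · # # # # #
    · # # # # ·
    · # # # · ·
    · # # · · ·
    · # # · · ·
    # # · · · ·
    # · · · · ·
    · · · · · ·

Result: 22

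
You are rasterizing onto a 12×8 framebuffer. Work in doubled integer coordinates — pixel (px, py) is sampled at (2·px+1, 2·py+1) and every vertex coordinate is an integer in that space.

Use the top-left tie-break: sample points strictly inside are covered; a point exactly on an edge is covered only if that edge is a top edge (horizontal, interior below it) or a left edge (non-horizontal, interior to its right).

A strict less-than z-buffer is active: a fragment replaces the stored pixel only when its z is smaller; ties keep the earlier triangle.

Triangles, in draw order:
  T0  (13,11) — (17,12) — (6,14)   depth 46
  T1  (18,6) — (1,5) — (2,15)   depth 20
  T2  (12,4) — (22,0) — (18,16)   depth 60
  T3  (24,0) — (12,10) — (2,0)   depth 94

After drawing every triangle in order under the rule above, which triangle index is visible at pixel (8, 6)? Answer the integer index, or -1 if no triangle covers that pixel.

T0:
  2·area = 19
  edge (13, 11)→(17, 12): d=(4,1) right/bottom  bias=-1
  edge (17, 12)→(6, 14): d=(-11,2) right/bottom  bias=-1
  edge (6, 14)→(13, 11): d=(7,-3) top-left  bias=+0
    (2,4)@(5, 9): e=[0,57,-38] → .  [on edge]
    (6,5)@(13, 11): e=[0,19,0] → .  [on edge]
    (4,6)@(9, 13): e=[12,5,2] → X
    (5,6)@(11, 13): e=[10,1,8] → X
    (6,6)@(13, 13): e=[8,-3,14] → .
    (10,6)@(21, 13): e=[0,-19,38] → .  [on edge]
    (4,7)@(9, 15): e=[20,-17,16] → .
    (5,7)@(11, 15): e=[18,-21,22] → .
  covered (2 px):
    . . . . . . . . . . . .
    . . . . . . . . . . . .
    . . . . . . . . . . . .
    . . . . . . . . . . . .
    . . . . . . . . . . . .
    . . . . . . . . . . . .
    . . . . X X . . . . . .
    . . . . . . . . . . . .
T1:
  2·area = 169  (B↔C swapped to make it positive)
  edge (18, 6)→(2, 15): d=(-16,9) right/bottom  bias=-1
  edge (2, 15)→(1, 5): d=(-1,-10) top-left  bias=+0
  edge (1, 5)→(18, 6): d=(17,1) right/bottom  bias=-1
    (0,2)@(1, 5): e=[169,0,0] → .  [on edge]
    (1,3)@(3, 7): e=[119,18,32] → X
    (2,3)@(5, 7): e=[101,38,30] → X
    (3,3)@(7, 7): e=[83,58,28] → X
    (4,3)@(9, 7): e=[65,78,26] → X
    (5,3)@(11, 7): e=[47,98,24] → X
    (6,3)@(13, 7): e=[29,118,22] → X
    (7,3)@(15, 7): e=[11,138,20] → X
    (8,3)@(17, 7): e=[-7,158,18] → .
    (1,4)@(3, 9): e=[87,16,66] → X
    (6,4)@(13, 9): e=[-3,116,56] → .
    (7,4)@(15, 9): e=[-21,136,54] → .
  covered (18 px):
    . . . . . . . . . . . .
    . . . . . . . . . . . .
    . . . . . . . . . . . .
    . X X X X X X X . . . .
    . X X X X X . . . . . .
    . X X X X . . . . . . .
    . X X . . . . . . . . .
    . . . . . . . . . . . .
T2:
  2·area = 144
  edge (12, 4)→(22, 0): d=(10,-4) top-left  bias=+0
  edge (22, 0)→(18, 16): d=(-4,16) right/bottom  bias=-1
  edge (18, 16)→(12, 4): d=(-6,-12) top-left  bias=+0
    (10,0)@(21, 1): e=[6,12,126] → X
    (11,0)@(23, 1): e=[14,-20,150] → .
    (7,1)@(15, 3): e=[2,100,42] → X
    (8,1)@(17, 3): e=[10,68,66] → X
    (9,1)@(19, 3): e=[18,36,90] → X
    (11,1)@(23, 3): e=[34,-28,138] → .
    (6,2)@(13, 5): e=[14,124,6] → X
    (10,2)@(21, 5): e=[46,-4,102] → .
    (6,3)@(13, 7): e=[34,116,-6] → .
    (7,3)@(15, 7): e=[42,84,18] → X
    (10,3)@(21, 7): e=[66,-12,90] → .
    (7,4)@(15, 9): e=[62,76,6] → X
  covered (18 px):
    . . . . . . . . . . X .
    . . . . . . . X X X X .
    . . . . . . X X X X . .
    . . . . . . . X X X . .
    . . . . . . . X X X . .
    . . . . . . . . X X . .
    . . . . . . . . X . . .
    . . . . . . . . . . . .
T3:
  2·area = 220
  edge (24, 0)→(12, 10): d=(-12,10) right/bottom  bias=-1
  edge (12, 10)→(2, 0): d=(-10,-10) top-left  bias=+0
  edge (2, 0)→(24, 0): d=(22,0) top-left  bias=+0
    (1,0)@(3, 1): e=[198,0,22] → X  [on edge]
    (2,0)@(5, 1): e=[178,20,22] → X
    (3,0)@(7, 1): e=[158,40,22] → X
    (4,0)@(9, 1): e=[138,60,22] → X
    (5,0)@(11, 1): e=[118,80,22] → X
    (6,0)@(13, 1): e=[98,100,22] → X
    (7,0)@(15, 1): e=[78,120,22] → X
    (8,0)@(17, 1): e=[58,140,22] → X
    (9,0)@(19, 1): e=[38,160,22] → X
    (10,0)@(21, 1): e=[18,180,22] → X
    (11,0)@(23, 1): e=[-2,200,22] → .
    (1,1)@(3, 3): e=[174,-20,66] → .
    (2,1)@(5, 3): e=[154,0,66] → X  [on edge]
    (3,2)@(7, 5): e=[110,0,110] → X  [on edge]
    (4,3)@(9, 7): e=[66,0,154] → X  [on edge]
    (5,4)@(11, 9): e=[22,0,198] → X  [on edge]
    (6,5)@(13, 11): e=[-22,0,242] → .  [on edge]
    (7,6)@(15, 13): e=[-66,0,286] → .  [on edge]
    (8,7)@(17, 15): e=[-110,0,330] → .  [on edge]
  covered (30 px):
    . X X X X X X X X X X .
    . . X X X X X X X X . .
    . . . X X X X X X . . .
    . . . . X X X X . . . .
    . . . . . X X . . . . .
    . . . . . . . . . . . .
    . . . . . . . . . . . .
    . . . . . . . . . . . .

Z-buffer (winner per pixel, '.' = empty):
  . 3 3 3 3 3 3 3 3 3 2 .
  . . 3 3 3 3 3 2 2 2 2 .
  . . . 3 3 3 2 2 2 2 . .
  . 1 1 1 1 1 1 1 2 2 . .
  . 1 1 1 1 1 3 2 2 2 . .
  . 1 1 1 1 . . . 2 2 . .
  . 1 1 . 0 0 . . 2 . . .
  . . . . . . . . . . . .

Final: 2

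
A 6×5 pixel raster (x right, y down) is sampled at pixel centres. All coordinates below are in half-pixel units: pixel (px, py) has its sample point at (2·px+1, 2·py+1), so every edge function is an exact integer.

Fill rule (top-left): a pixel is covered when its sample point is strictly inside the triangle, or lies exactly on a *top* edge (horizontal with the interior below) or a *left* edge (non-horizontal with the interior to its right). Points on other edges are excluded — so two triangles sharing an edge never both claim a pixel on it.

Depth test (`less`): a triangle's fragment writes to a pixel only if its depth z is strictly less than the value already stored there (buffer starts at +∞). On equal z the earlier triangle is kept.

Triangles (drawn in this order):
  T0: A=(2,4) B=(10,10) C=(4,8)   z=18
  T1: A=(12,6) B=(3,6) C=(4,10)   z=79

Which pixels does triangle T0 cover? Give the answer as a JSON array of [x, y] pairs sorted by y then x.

T0:
  2·area = 20
  edge (2, 4)→(10, 10): d=(8,6) right/bottom  bias=-1
  edge (10, 10)→(4, 8): d=(-6,-2) top-left  bias=+0
  edge (4, 8)→(2, 4): d=(-2,-4) top-left  bias=+0
    (1,2)@(3, 5): e=[2,16,2] → #
    (2,2)@(5, 5): e=[-10,20,10] → ·
    (0,3)@(1, 7): e=[30,0,-10] → ·  [on edge]
    (1,3)@(3, 7): e=[18,4,-2] → ·
    (2,3)@(5, 7): e=[6,8,6] → #
    (3,3)@(7, 7): e=[-6,12,14] → ·
    (2,4)@(5, 9): e=[22,-4,2] → ·
    (3,4)@(7, 9): e=[10,0,10] → #  [on edge]
    (4,4)@(9, 9): e=[-2,4,18] → ·
  covered (3 px):
    · · · · · ·
    · · · · · ·
    · # · · · ·
    · · # · · ·
    · · · # · ·
T1:
  2·area = 36  (B↔C swapped to make it positive)
  edge (12, 6)→(4, 10): d=(-8,4) right/bottom  bias=-1
  edge (4, 10)→(3, 6): d=(-1,-4) top-left  bias=+0
  edge (3, 6)→(12, 6): d=(9,0) top-left  bias=+0
    (2,3)@(5, 7): e=[20,7,9] → #
    (3,3)@(7, 7): e=[12,15,9] → #
    (4,3)@(9, 7): e=[4,23,9] → #
    (5,3)@(11, 7): e=[-4,31,9] → ·
    (2,4)@(5, 9): e=[4,5,27] → #
    (3,4)@(7, 9): e=[-4,13,27] → ·
    (4,4)@(9, 9): e=[-12,21,27] → ·
  covered (4 px):
    · · · · · ·
    · · · · · ·
    · · · · · ·
    · · # # # ·
    · · # · · ·

Answer: [[1,2],[2,3],[3,4]]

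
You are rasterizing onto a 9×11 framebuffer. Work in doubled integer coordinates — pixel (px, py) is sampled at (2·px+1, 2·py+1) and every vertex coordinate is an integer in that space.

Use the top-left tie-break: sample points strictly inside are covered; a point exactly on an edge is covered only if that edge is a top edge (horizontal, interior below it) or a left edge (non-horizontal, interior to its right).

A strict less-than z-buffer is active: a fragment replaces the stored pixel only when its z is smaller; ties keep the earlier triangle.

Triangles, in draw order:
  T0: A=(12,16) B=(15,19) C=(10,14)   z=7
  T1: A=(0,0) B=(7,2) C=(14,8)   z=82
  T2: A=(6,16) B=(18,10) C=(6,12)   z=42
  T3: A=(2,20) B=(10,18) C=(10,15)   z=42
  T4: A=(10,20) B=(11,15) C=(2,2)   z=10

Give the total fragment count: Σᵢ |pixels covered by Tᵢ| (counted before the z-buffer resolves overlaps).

T0:
  degenerate (2·area = 0) — covers nothing
T1:
  2·area = 28
  edge (0, 0)→(7, 2): d=(7,2) right/bottom  bias=-1
  edge (7, 2)→(14, 8): d=(7,6) right/bottom  bias=-1
  edge (14, 8)→(0, 0): d=(-14,-8) top-left  bias=+0
    (1,0)@(3, 1): e=[1,17,10] → #
    (2,0)@(5, 1): e=[-3,5,26] → ·
    (1,1)@(3, 3): e=[15,31,-18] → ·
    (3,1)@(7, 3): e=[7,7,14] → #
    (4,1)@(9, 3): e=[3,-5,30] → ·
    (3,2)@(7, 5): e=[21,21,-14] → ·
    (4,2)@(9, 5): e=[17,9,2] → #
    (5,2)@(11, 5): e=[13,-3,18] → ·
    (4,3)@(9, 7): e=[31,23,-26] → ·
  covered (3 px):
    · # · · · · · · ·
    · · · # · · · · ·
    · · · · # · · · ·
    · · · · · · · · ·
    · · · · · · · · ·
    · · · · · · · · ·
    · · · · · · · · ·
    · · · · · · · · ·
    · · · · · · · · ·
    · · · · · · · · ·
    · · · · · · · · ·
T2:
  2·area = 48  (B↔C swapped to make it positive)
  edge (6, 16)→(6, 12): d=(0,-4) top-left  bias=+0
  edge (6, 12)→(18, 10): d=(12,-2) top-left  bias=+0
  edge (18, 10)→(6, 16): d=(-12,6) right/bottom  bias=-1
    (6,5)@(13, 11): e=[28,2,18] → #
    (7,5)@(15, 11): e=[36,6,6] → #
    (8,5)@(17, 11): e=[44,10,-6] → ·
    (3,6)@(7, 13): e=[4,14,30] → #
    (4,6)@(9, 13): e=[12,18,18] → #
    (5,6)@(11, 13): e=[20,22,6] → #
    (6,6)@(13, 13): e=[28,26,-6] → ·
    (7,6)@(15, 13): e=[36,30,-18] → ·
    (3,7)@(7, 15): e=[4,38,6] → #
    (4,7)@(9, 15): e=[12,42,-6] → ·
    (5,7)@(11, 15): e=[20,46,-18] → ·
    (3,8)@(7, 17): e=[4,62,-18] → ·
  covered (6 px):
    · · · · · · · · ·
    · · · · · · · · ·
    · · · · · · · · ·
    · · · · · · · · ·
    · · · · · · · · ·
    · · · · · · # # ·
    · · · # # # · · ·
    · · · # · · · · ·
    · · · · · · · · ·
    · · · · · · · · ·
    · · · · · · · · ·
T3:
  2·area = 24  (B↔C swapped to make it positive)
  edge (2, 20)→(10, 15): d=(8,-5) top-left  bias=+0
  edge (10, 15)→(10, 18): d=(0,3) right/bottom  bias=-1
  edge (10, 18)→(2, 20): d=(-8,2) right/bottom  bias=-1
    (3,8)@(7, 17): e=[1,9,14] → #
    (4,8)@(9, 17): e=[11,3,10] → #
    (5,8)@(11, 17): e=[21,-3,6] → ·
    (2,9)@(5, 19): e=[7,15,2] → #
    (3,9)@(7, 19): e=[17,9,-2] → ·
    (4,9)@(9, 19): e=[27,3,-6] → ·
    (2,10)@(5, 21): e=[23,15,-14] → ·
  covered (3 px):
    · · · · · · · · ·
    · · · · · · · · ·
    · · · · · · · · ·
    · · · · · · · · ·
    · · · · · · · · ·
    · · · · · · · · ·
    · · · · · · · · ·
    · · · · · · · · ·
    · · · # # · · · ·
    · · # · · · · · ·
    · · · · · · · · ·
T4:
  2·area = 58  (B↔C swapped to make it positive)
  edge (10, 20)→(2, 2): d=(-8,-18) top-left  bias=+0
  edge (2, 2)→(11, 15): d=(9,13) right/bottom  bias=-1
  edge (11, 15)→(10, 20): d=(-1,5) right/bottom  bias=-1
    (6,2)@(13, 5): e=[174,-116,0] → ·  [on edge]
    (2,3)@(5, 7): e=[14,6,38] → #
    (3,3)@(7, 7): e=[50,-20,28] → ·
    (2,4)@(5, 9): e=[-2,24,36] → ·
    (3,5)@(7, 11): e=[18,16,24] → #
    (4,5)@(9, 11): e=[54,-10,14] → ·
    (3,6)@(7, 13): e=[2,34,22] → #
    (4,6)@(9, 13): e=[38,8,12] → #
    (5,6)@(11, 13): e=[74,-18,2] → ·
    (3,7)@(7, 15): e=[-14,52,20] → ·
    (4,7)@(9, 15): e=[22,26,10] → #
    (5,7)@(11, 15): e=[58,0,0] → ·  [on edge]
  covered (6 px):
    · · · · · · · · ·
    · · · · · · · · ·
    · · · · · · · · ·
    · · # · · · · · ·
    · · · · · · · · ·
    · · · # · · · · ·
    · · · # # · · · ·
    · · · · # · · · ·
    · · · · # · · · ·
    · · · · · · · · ·
    · · · · · · · · ·

Answer: 18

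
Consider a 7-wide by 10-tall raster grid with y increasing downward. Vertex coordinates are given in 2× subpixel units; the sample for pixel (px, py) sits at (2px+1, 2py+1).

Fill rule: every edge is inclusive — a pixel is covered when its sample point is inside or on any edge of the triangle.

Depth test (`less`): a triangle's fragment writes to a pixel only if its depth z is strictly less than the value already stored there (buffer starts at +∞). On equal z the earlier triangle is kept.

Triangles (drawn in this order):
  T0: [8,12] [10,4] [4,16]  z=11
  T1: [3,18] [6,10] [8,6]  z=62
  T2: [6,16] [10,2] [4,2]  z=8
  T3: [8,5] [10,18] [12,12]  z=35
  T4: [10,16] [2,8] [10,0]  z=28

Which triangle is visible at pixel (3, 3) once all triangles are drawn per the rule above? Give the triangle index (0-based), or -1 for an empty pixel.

T0:
  2·area = 24  (B↔C swapped to make it positive)
  edge (8, 12)→(4, 16): d=(-4,4) inclusive
  edge (4, 16)→(10, 4): d=(6,-12) inclusive
  edge (10, 4)→(8, 12): d=(-2,8) inclusive
    (4,3)@(9, 7): e=[16,6,2] → X
    (5,3)@(11, 7): e=[8,30,-14] → .
    (6,3)@(13, 7): e=[0,54,-30] → .  [on edge]
    (4,4)@(9, 9): e=[8,18,-2] → .
    (5,4)@(11, 9): e=[0,42,-18] → .  [on edge]
    (3,5)@(7, 11): e=[8,6,10] → X
    (4,5)@(9, 11): e=[0,30,-6] → .  [on edge]
    (3,6)@(7, 13): e=[0,18,6] → X  [on edge]
    (4,6)@(9, 13): e=[-8,42,-10] → .
    (2,7)@(5, 15): e=[0,6,18] → X  [on edge]
    (3,7)@(7, 15): e=[-8,30,2] → .
    (1,8)@(3, 17): e=[0,-6,30] → .  [on edge]
    (0,9)@(1, 19): e=[0,-18,42] → .  [on edge]
  covered (4 px):
    . . . . . . .
    . . . . . . .
    . . . . . . .
    . . . . X . .
    . . . . . . .
    . . . X . . .
    . . . X . . .
    . . X . . . .
    . . . . . . .
    . . . . . . .
T1:
  2·area = 4
  edge (3, 18)→(6, 10): d=(3,-8) inclusive
  edge (6, 10)→(8, 6): d=(2,-4) inclusive
  edge (8, 6)→(3, 18): d=(-5,12) inclusive
    (2,6)@(5, 13): e=[1,2,1] → X
    (3,6)@(7, 13): e=[17,10,-23] → .
    (2,7)@(5, 15): e=[7,6,-9] → .
  covered (1 px):
    . . . . . . .
    . . . . . . .
    . . . . . . .
    . . . . . . .
    . . . . . . .
    . . . . . . .
    . . X . . . .
    . . . . . . .
    . . . . . . .
    . . . . . . .
T2:
  2·area = 84  (B↔C swapped to make it positive)
  edge (6, 16)→(4, 2): d=(-2,-14) inclusive
  edge (4, 2)→(10, 2): d=(6,0) inclusive
  edge (10, 2)→(6, 16): d=(-4,14) inclusive
    (2,1)@(5, 3): e=[12,6,66] → X
    (3,1)@(7, 3): e=[40,6,38] → X
    (4,1)@(9, 3): e=[68,6,10] → X
    (5,1)@(11, 3): e=[96,6,-18] → .
    (2,2)@(5, 5): e=[8,18,58] → X
    (5,2)@(11, 5): e=[92,18,-26] → .
    (2,3)@(5, 7): e=[4,30,50] → X
    (4,3)@(9, 7): e=[60,30,-6] → .
    (2,4)@(5, 9): e=[0,42,42] → X  [on edge]
    (4,4)@(9, 9): e=[56,42,-14] → .
    (2,5)@(5, 11): e=[-4,54,34] → .
    (3,5)@(7, 11): e=[24,54,6] → X
  covered (11 px):
    . . . . . . .
    . . X X X . .
    . . X X X . .
    . . X X . . .
    . . X X . . .
    . . . X . . .
    . . . . . . .
    . . . . . . .
    . . . . . . .
    . . . . . . .
T3:
  2·area = 38  (B↔C swapped to make it positive)
  edge (8, 5)→(12, 12): d=(4,7) inclusive
  edge (12, 12)→(10, 18): d=(-2,6) inclusive
  edge (10, 18)→(8, 5): d=(-2,-13) inclusive
    (4,3)@(9, 7): e=[1,28,9] → X
    (5,3)@(11, 7): e=[-13,16,35] → .
    (4,4)@(9, 9): e=[9,24,5] → X
    (5,4)@(11, 9): e=[-5,12,31] → .
    (6,4)@(13, 9): e=[-19,0,57] → .  [on edge]
    (4,5)@(9, 11): e=[17,20,1] → X
    (5,5)@(11, 11): e=[3,8,27] → X
    (6,5)@(13, 11): e=[-11,-4,53] → .
    (4,6)@(9, 13): e=[25,16,-3] → .
    (5,6)@(11, 13): e=[11,4,23] → X
    (6,6)@(13, 13): e=[-3,-8,49] → .
    (5,7)@(11, 15): e=[19,0,19] → X  [on edge]
  covered (6 px):
    . . . . . . .
    . . . . . . .
    . . . . . . .
    . . . . X . .
    . . . . X . .
    . . . . X X .
    . . . . . X .
    . . . . . X .
    . . . . . . .
    . . . . . . .
T4:
  2·area = 128
  edge (10, 16)→(2, 8): d=(-8,-8) inclusive
  edge (2, 8)→(10, 0): d=(8,-8) inclusive
  edge (10, 0)→(10, 16): d=(0,16) inclusive
    (4,0)@(9, 1): e=[112,0,16] → X  [on edge]
    (5,0)@(11, 1): e=[128,16,-16] → .
    (3,1)@(7, 3): e=[80,0,48] → X  [on edge]
    (5,1)@(11, 3): e=[112,32,-16] → .
    (2,2)@(5, 5): e=[48,0,80] → X  [on edge]
    (5,2)@(11, 5): e=[96,48,-16] → .
    (0,3)@(1, 7): e=[0,-16,144] → .  [on edge]
    (1,3)@(3, 7): e=[16,0,112] → X  [on edge]
    (5,3)@(11, 7): e=[80,64,-16] → .
    (0,4)@(1, 9): e=[-16,0,144] → .  [on edge]
    (1,4)@(3, 9): e=[0,16,112] → X  [on edge]
    (5,4)@(11, 9): e=[64,80,-16] → .
    (2,5)@(5, 11): e=[0,48,80] → X  [on edge]
    (3,6)@(7, 13): e=[0,80,48] → X  [on edge]
    (4,7)@(9, 15): e=[0,112,16] → X  [on edge]
    (5,8)@(11, 17): e=[0,144,-16] → .  [on edge]
    (6,9)@(13, 19): e=[0,176,-48] → .  [on edge]
  covered (20 px):
    . . . . X . .
    . . . X X . .
    . . X X X . .
    . X X X X . .
    . X X X X . .
    . . X X X . .
    . . . X X . .
    . . . . X . .
    . . . . . . .
    . . . . . . .

Z-buffer (winner per pixel, '.' = empty):
  . . . . 4 . .
  . . 2 2 2 . .
  . . 2 2 2 . .
  . 4 2 2 0 . .
  . 4 2 2 4 . .
  . . 4 2 4 3 .
  . . 1 0 4 3 .
  . . 0 . 4 3 .
  . . . . . . .
  . . . . . . .

Result: 2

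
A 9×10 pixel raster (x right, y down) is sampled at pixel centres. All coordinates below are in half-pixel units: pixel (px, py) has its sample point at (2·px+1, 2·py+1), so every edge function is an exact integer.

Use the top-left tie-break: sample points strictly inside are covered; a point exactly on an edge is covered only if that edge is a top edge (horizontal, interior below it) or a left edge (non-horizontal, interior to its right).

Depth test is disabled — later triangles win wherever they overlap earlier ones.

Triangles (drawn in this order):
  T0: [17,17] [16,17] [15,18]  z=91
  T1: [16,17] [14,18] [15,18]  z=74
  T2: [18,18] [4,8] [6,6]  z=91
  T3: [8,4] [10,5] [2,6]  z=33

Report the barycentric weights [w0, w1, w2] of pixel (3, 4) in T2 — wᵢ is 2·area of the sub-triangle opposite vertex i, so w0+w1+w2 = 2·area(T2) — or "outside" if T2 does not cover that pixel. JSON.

T0:
  2·area = 1  (B↔C swapped to make it positive)
  edge (17, 17)→(15, 18): d=(-2,1) right/bottom  bias=-1
  edge (15, 18)→(16, 17): d=(1,-1) top-left  bias=+0
  edge (16, 17)→(17, 17): d=(1,0) top-left  bias=+0
    (0,8)@(1, 17): e=[16,-15,0] → ·  [on edge]
    (1,8)@(3, 17): e=[14,-13,0] → ·  [on edge]
    (2,8)@(5, 17): e=[12,-11,0] → ·  [on edge]
    (3,8)@(7, 17): e=[10,-9,0] → ·  [on edge]
    (4,8)@(9, 17): e=[8,-7,0] → ·  [on edge]
    (5,8)@(11, 17): e=[6,-5,0] → ·  [on edge]
    (6,8)@(13, 17): e=[4,-3,0] → ·  [on edge]
    (7,8)@(15, 17): e=[2,-1,0] → ·  [on edge]
    (8,8)@(17, 17): e=[0,1,0] → ·  [on edge]
    (6,9)@(13, 19): e=[0,-1,2] → ·  [on edge]
  covered (0 px):
    · · · · · · · · ·
    · · · · · · · · ·
    · · · · · · · · ·
    · · · · · · · · ·
    · · · · · · · · ·
    · · · · · · · · ·
    · · · · · · · · ·
    · · · · · · · · ·
    · · · · · · · · ·
    · · · · · · · · ·
T1:
  2·area = 1  (B↔C swapped to make it positive)
  edge (16, 17)→(15, 18): d=(-1,1) right/bottom  bias=-1
  edge (15, 18)→(14, 18): d=(-1,0) right/bottom  bias=-1
  edge (14, 18)→(16, 17): d=(2,-1) top-left  bias=+0
  covered (0 px):
    · · · · · · · · ·
    · · · · · · · · ·
    · · · · · · · · ·
    · · · · · · · · ·
    · · · · · · · · ·
    · · · · · · · · ·
    · · · · · · · · ·
    · · · · · · · · ·
    · · · · · · · · ·
    · · · · · · · · ·
T2:
  2·area = 48
  edge (18, 18)→(4, 8): d=(-14,-10) top-left  bias=+0
  edge (4, 8)→(6, 6): d=(2,-2) top-left  bias=+0
  edge (6, 6)→(18, 18): d=(12,12) right/bottom  bias=-1
    (0,0)@(1, 1): e=[68,-20,0] → ·  [on edge]
    (5,0)@(11, 1): e=[168,0,-120] → ·  [on edge]
    (1,1)@(3, 3): e=[60,-12,0] → ·  [on edge]
    (4,1)@(9, 3): e=[120,0,-72] → ·  [on edge]
    (2,2)@(5, 5): e=[52,-4,0] → ·  [on edge]
    (3,2)@(7, 5): e=[72,0,-24] → ·  [on edge]
    (2,3)@(5, 7): e=[24,0,24] → █  [on edge]
    (3,3)@(7, 7): e=[44,4,0] → ·  [on edge]
    (1,4)@(3, 9): e=[-24,0,72] → ·  [on edge]
    (2,4)@(5, 9): e=[-4,4,48] → ·
    (3,4)@(7, 9): e=[16,8,24] → █
    (4,4)@(9, 9): e=[36,12,0] → ·  [on edge]
    (0,5)@(1, 11): e=[-72,0,120] → ·  [on edge]
    (5,5)@(11, 11): e=[28,20,0] → ·  [on edge]
    (5,6)@(11, 13): e=[0,24,24] → █  [on edge]
    (6,6)@(13, 13): e=[20,28,0] → ·  [on edge]
    (7,7)@(15, 15): e=[12,36,0] → ·  [on edge]
    (8,8)@(17, 17): e=[4,44,0] → ·  [on edge]
  covered (4 px):
    · · · · · · · · ·
    · · · · · · · · ·
    · · · · · · · · ·
    · · █ · · · · · ·
    · · · █ · · · · ·
    · · · · █ · · · ·
    · · · · · █ · · ·
    · · · · · · · · ·
    · · · · · · · · ·
    · · · · · · · · ·
T3:
  2·area = 10
  edge (8, 4)→(10, 5): d=(2,1) right/bottom  bias=-1
  edge (10, 5)→(2, 6): d=(-8,1) right/bottom  bias=-1
  edge (2, 6)→(8, 4): d=(6,-2) top-left  bias=+0
    (8,0)@(17, 1): e=[-15,25,0] → ·  [on edge]
    (5,1)@(11, 3): e=[-5,15,0] → ·  [on edge]
    (2,2)@(5, 5): e=[5,5,0] → █  [on edge]
    (3,2)@(7, 5): e=[3,3,4] → █
    (4,2)@(9, 5): e=[1,1,8] → █
    (5,2)@(11, 5): e=[-1,-1,12] → ·
    (2,3)@(5, 7): e=[9,-11,12] → ·
    (3,3)@(7, 7): e=[7,-13,16] → ·
    (4,3)@(9, 7): e=[5,-15,20] → ·
  covered (3 px):
    · · · · · · · · ·
    · · · · · · · · ·
    · · █ █ █ · · · ·
    · · · · · · · · ·
    · · · · · · · · ·
    · · · · · · · · ·
    · · · · · · · · ·
    · · · · · · · · ·
    · · · · · · · · ·
    · · · · · · · · ·

Answer: [8,24,16]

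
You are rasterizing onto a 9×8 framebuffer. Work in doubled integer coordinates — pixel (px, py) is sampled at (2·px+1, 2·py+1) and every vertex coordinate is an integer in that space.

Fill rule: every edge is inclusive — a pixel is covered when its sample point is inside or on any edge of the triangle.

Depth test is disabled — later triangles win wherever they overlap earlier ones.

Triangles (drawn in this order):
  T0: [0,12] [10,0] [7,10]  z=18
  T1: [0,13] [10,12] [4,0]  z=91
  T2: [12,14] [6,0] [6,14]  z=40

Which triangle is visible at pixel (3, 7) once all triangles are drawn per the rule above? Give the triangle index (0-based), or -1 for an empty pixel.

T0:
  2·area = 64
  edge (0, 12)→(10, 0): d=(10,-12) inclusive
  edge (10, 0)→(7, 10): d=(-3,10) inclusive
  edge (7, 10)→(0, 12): d=(-7,2) inclusive
    (4,1)@(9, 3): e=[18,1,45] → █
    (5,1)@(11, 3): e=[42,-19,41] → ·
    (3,2)@(7, 5): e=[14,15,35] → █
    (4,2)@(9, 5): e=[38,-5,31] → ·
    (2,3)@(5, 7): e=[10,29,25] → █
    (4,3)@(9, 7): e=[58,-11,17] → ·
    (1,4)@(3, 9): e=[6,43,15] → █
    (4,4)@(9, 9): e=[78,-17,3] → ·
    (0,5)@(1, 11): e=[2,57,5] → █
    (2,5)@(5, 11): e=[50,17,-3] → ·
    (3,5)@(7, 11): e=[74,-3,-7] → ·
    (0,6)@(1, 13): e=[22,51,-9] → ·
  covered (9 px):
    · · · · · · · · ·
    · · · · █ · · · ·
    · · · █ · · · · ·
    · · █ █ · · · · ·
    · █ █ █ · · · · ·
    █ █ · · · · · · ·
    · · · · · · · · ·
    · · · · · · · · ·
T1:
  2·area = 126  (B↔C swapped to make it positive)
  edge (0, 13)→(4, 0): d=(4,-13) inclusive
  edge (4, 0)→(10, 12): d=(6,12) inclusive
  edge (10, 12)→(0, 13): d=(-10,1) inclusive
    (2,1)@(5, 3): e=[25,6,95] → █
    (3,1)@(7, 3): e=[51,-18,93] → ·
    (1,2)@(3, 5): e=[7,42,77] → █
    (3,2)@(7, 5): e=[59,-6,73] → ·
    (1,3)@(3, 7): e=[15,54,57] → █
    (3,3)@(7, 7): e=[67,6,53] → █
    (4,3)@(9, 7): e=[93,-18,51] → ·
    (1,4)@(3, 9): e=[23,66,37] → █
    (4,4)@(9, 9): e=[101,-6,31] → ·
    (0,5)@(1, 11): e=[5,102,19] → █
    (4,5)@(9, 11): e=[109,6,11] → █
    (5,5)@(11, 11): e=[135,-18,9] → ·
  covered (14 px):
    · · · · · · · · ·
    · · █ · · · · · ·
    · █ █ · · · · · ·
    · █ █ █ · · · · ·
    · █ █ █ · · · · ·
    █ █ █ █ █ · · · ·
    · · · · · · · · ·
    · · · · · · · · ·
T2:
  2·area = 84  (B↔C swapped to make it positive)
  edge (12, 14)→(6, 14): d=(-6,0) inclusive
  edge (6, 14)→(6, 0): d=(0,-14) inclusive
  edge (6, 0)→(12, 14): d=(6,14) inclusive
    (3,1)@(7, 3): e=[66,14,4] → █
    (4,1)@(9, 3): e=[66,42,-24] → ·
    (3,2)@(7, 5): e=[54,14,16] → █
    (4,2)@(9, 5): e=[54,42,-12] → ·
    (3,3)@(7, 7): e=[42,14,28] → █
    (4,3)@(9, 7): e=[42,42,0] → █  [on edge]
    (5,3)@(11, 7): e=[42,70,-28] → ·
    (3,4)@(7, 9): e=[30,14,40] → █
    (5,4)@(11, 9): e=[30,70,-16] → ·
    (3,5)@(7, 11): e=[18,14,52] → █
    (5,5)@(11, 11): e=[18,70,-4] → ·
    (3,6)@(7, 13): e=[6,14,64] → █
  covered (11 px):
    · · · · · · · · ·
    · · · █ · · · · ·
    · · · █ · · · · ·
    · · · █ █ · · · ·
    · · · █ █ · · · ·
    · · · █ █ · · · ·
    · · · █ █ █ · · ·
    · · · · · · · · ·

Z-buffer (winner per pixel, '.' = empty):
  . . . . . . . . .
  . . 1 2 0 . . . .
  . 1 1 2 . . . . .
  . 1 1 2 2 . . . .
  . 1 1 2 2 . . . .
  1 1 1 2 2 . . . .
  . . . 2 2 2 . . .
  . . . . . . . . .

Answer: -1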